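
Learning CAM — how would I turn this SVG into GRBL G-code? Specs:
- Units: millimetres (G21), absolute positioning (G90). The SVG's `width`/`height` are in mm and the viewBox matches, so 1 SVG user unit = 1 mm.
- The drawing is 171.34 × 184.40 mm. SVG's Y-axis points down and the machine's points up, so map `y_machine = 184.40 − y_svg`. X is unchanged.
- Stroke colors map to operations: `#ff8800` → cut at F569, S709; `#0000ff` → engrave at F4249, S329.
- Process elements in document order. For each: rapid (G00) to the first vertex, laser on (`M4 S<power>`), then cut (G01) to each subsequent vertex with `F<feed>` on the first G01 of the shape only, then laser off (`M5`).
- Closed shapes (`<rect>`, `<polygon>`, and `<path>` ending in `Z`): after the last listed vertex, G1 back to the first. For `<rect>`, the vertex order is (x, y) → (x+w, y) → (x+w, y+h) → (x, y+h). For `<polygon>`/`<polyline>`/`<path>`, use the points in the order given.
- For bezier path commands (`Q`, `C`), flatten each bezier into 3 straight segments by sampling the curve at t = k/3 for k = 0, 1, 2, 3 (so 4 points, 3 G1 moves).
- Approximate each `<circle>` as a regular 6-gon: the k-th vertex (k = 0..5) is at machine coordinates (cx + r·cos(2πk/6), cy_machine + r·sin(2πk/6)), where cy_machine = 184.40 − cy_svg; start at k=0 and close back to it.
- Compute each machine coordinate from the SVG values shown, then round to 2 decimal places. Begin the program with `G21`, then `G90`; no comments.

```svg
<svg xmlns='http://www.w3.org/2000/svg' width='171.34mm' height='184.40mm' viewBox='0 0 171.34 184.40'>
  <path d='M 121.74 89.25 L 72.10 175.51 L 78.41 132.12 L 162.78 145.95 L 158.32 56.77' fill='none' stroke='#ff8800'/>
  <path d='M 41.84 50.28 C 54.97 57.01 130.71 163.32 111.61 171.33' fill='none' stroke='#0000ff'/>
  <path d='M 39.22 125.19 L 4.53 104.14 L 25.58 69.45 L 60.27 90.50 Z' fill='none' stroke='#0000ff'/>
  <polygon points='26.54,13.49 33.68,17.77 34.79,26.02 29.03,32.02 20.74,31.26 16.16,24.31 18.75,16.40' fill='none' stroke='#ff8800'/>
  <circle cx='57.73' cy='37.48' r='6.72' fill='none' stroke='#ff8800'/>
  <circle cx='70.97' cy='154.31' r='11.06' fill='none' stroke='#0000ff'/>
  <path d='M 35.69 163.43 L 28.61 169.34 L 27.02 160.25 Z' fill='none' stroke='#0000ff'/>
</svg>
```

Since the viewBox matches the mm dimensions, user units are millimetres directly. The only transform is the Y-flip y_m = 184.40 − y_svg.

Shape 1 is a open polyline drawn with `<path>`. Its stroke #ff8800 means cut at S709, F569. After flipping Y the toolpath is (121.74,95.15) → (72.10,8.89) → (78.41,52.28) → (162.78,38.45) → (158.32,127.63).

Shape 2 is a cubic bezier drawn with `<path>`. Its stroke #0000ff means engrave at S329, F4249. After flipping Y the toolpath is (41.84,134.12) → (70.01,101.53) → (104.93,46.52) → (111.61,13.07).

Shape 3 is a regular polygon drawn with `<path>`. Its stroke #0000ff means engrave at S329, F4249. After flipping Y the toolpath is (39.22,59.21) → (4.53,80.26) → (25.58,114.95) → (60.27,93.90) → (39.22,59.21), returning to the start.

Shape 4 is a regular polygon drawn with `<polygon>`. Its stroke #ff8800 means cut at S709, F569. After flipping Y the toolpath is (26.54,170.91) → (33.68,166.63) → (34.79,158.38) → (29.03,152.38) → (20.74,153.14) → (16.16,160.09) → (18.75,168.00) → (26.54,170.91), returning to the start.

Shape 5 is a circle drawn with `<circle>`. Its stroke #ff8800 means cut at S709, F569. After flipping Y the toolpath is (64.45,146.92) → (61.09,152.74) → (54.37,152.74) → (51.01,146.92) → (54.37,141.10) → (61.09,141.10) → (64.45,146.92), returning to the start.

Shape 6 is a circle drawn with `<circle>`. Its stroke #0000ff means engrave at S329, F4249. After flipping Y the toolpath is (82.03,30.09) → (76.50,39.67) → (65.44,39.67) → (59.91,30.09) → (65.44,20.51) → (76.50,20.51) → (82.03,30.09), returning to the start.

Shape 7 is a regular polygon drawn with `<path>`. Its stroke #0000ff means engrave at S329, F4249. After flipping Y the toolpath is (35.69,20.97) → (28.61,15.06) → (27.02,24.15) → (35.69,20.97), returning to the start.

G21
G90
G00 X121.74 Y95.15
M4 S709
G01 X72.10 Y8.89 F569
G01 X78.41 Y52.28
G01 X162.78 Y38.45
G01 X158.32 Y127.63
M5
G00 X41.84 Y134.12
M4 S329
G01 X70.01 Y101.53 F4249
G01 X104.93 Y46.52
G01 X111.61 Y13.07
M5
G00 X39.22 Y59.21
M4 S329
G01 X4.53 Y80.26 F4249
G01 X25.58 Y114.95
G01 X60.27 Y93.90
G01 X39.22 Y59.21
M5
G00 X26.54 Y170.91
M4 S709
G01 X33.68 Y166.63 F569
G01 X34.79 Y158.38
G01 X29.03 Y152.38
G01 X20.74 Y153.14
G01 X16.16 Y160.09
G01 X18.75 Y168.00
G01 X26.54 Y170.91
M5
G00 X64.45 Y146.92
M4 S709
G01 X61.09 Y152.74 F569
G01 X54.37 Y152.74
G01 X51.01 Y146.92
G01 X54.37 Y141.10
G01 X61.09 Y141.10
G01 X64.45 Y146.92
M5
G00 X82.03 Y30.09
M4 S329
G01 X76.50 Y39.67 F4249
G01 X65.44 Y39.67
G01 X59.91 Y30.09
G01 X65.44 Y20.51
G01 X76.50 Y20.51
G01 X82.03 Y30.09
M5
G00 X35.69 Y20.97
M4 S329
G01 X28.61 Y15.06 F4249
G01 X27.02 Y24.15
G01 X35.69 Y20.97
M5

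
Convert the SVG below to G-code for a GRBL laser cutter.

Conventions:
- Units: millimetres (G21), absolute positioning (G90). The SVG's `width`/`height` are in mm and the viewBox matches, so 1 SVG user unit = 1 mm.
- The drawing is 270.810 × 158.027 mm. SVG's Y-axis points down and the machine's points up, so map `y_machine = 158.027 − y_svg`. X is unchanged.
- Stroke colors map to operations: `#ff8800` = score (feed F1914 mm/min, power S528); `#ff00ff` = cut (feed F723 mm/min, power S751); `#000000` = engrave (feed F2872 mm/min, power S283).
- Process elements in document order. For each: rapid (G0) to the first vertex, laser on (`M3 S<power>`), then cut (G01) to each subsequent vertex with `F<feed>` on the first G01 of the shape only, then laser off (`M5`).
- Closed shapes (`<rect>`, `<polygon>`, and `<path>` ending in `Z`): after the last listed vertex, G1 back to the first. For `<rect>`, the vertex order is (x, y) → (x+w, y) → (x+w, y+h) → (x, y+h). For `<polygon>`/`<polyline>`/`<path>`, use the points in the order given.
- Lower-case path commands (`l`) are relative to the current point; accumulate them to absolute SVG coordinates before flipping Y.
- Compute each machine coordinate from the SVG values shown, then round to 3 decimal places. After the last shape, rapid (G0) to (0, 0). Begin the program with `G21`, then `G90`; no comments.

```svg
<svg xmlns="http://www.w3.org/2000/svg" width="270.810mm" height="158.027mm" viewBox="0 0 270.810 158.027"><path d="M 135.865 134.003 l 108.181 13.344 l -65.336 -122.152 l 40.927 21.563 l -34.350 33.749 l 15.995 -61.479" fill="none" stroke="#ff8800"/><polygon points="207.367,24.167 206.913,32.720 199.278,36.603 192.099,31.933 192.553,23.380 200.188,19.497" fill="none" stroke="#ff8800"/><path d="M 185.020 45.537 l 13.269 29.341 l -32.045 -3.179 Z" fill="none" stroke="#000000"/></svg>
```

G21
G90
G0 X135.865 Y24.024
M3 S528
G01 X244.046 Y10.680 F1914
G01 X178.710 Y132.832
G01 X219.637 Y111.269
G01 X185.287 Y77.520
G01 X201.282 Y138.999
M5
G0 X207.367 Y133.860
M3 S528
G01 X206.913 Y125.307 F1914
G01 X199.278 Y121.424
G01 X192.099 Y126.094
G01 X192.553 Y134.647
G01 X200.188 Y138.530
G01 X207.367 Y133.860
M5
G0 X185.020 Y112.490
M3 S283
G01 X198.289 Y83.149 F2872
G01 X166.244 Y86.328
G01 X185.020 Y112.490
M5
G0 X0.000 Y0.000

Since the viewBox matches the mm dimensions, user units are millimetres directly. The only transform is the Y-flip y_m = 158.027 − y_svg.

Shape 1 is a open polyline drawn with `<path>`. Its stroke #ff8800 means score at S528, F1914. After flipping Y the toolpath is (135.865,24.024) → (244.046,10.680) → (178.710,132.832) → (219.637,111.269) → (185.287,77.520) → (201.282,138.999).

Shape 2 is a regular polygon drawn with `<polygon>`. Its stroke #ff8800 means score at S528, F1914. After flipping Y the toolpath is (207.367,133.860) → (206.913,125.307) → (199.278,121.424) → (192.099,126.094) → (192.553,134.647) → (200.188,138.530) → (207.367,133.860), returning to the start.

Shape 3 is a regular polygon drawn with `<path>`. Its stroke #000000 means engrave at S283, F2872. After flipping Y the toolpath is (185.020,112.490) → (198.289,83.149) → (166.244,86.328) → (185.020,112.490), returning to the start.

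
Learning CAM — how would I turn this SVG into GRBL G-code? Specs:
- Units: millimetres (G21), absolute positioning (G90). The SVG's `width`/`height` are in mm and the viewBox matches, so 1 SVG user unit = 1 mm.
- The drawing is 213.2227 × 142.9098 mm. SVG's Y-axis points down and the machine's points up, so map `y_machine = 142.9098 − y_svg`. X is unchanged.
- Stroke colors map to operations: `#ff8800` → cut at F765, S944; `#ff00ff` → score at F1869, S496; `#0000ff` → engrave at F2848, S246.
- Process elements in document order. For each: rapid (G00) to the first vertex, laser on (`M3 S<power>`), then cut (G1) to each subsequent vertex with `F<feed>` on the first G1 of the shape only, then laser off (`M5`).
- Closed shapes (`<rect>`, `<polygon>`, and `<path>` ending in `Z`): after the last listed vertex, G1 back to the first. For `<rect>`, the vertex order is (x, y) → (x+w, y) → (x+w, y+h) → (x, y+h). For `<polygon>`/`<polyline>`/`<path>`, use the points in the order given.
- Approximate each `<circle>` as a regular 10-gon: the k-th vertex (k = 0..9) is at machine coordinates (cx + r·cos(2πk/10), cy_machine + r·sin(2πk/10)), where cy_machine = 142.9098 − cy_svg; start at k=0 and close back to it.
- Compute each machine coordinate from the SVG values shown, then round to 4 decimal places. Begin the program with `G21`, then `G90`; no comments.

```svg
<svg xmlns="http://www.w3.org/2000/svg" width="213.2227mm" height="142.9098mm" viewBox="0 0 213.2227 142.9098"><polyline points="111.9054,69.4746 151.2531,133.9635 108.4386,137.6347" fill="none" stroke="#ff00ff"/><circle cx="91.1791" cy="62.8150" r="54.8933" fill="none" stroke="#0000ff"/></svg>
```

G21
G90
G00 X111.9054 Y73.4352
M3 S496
G1 X151.2531 Y8.9463 F1869
G1 X108.4386 Y5.2751
M5
G00 X146.0724 Y80.0948
M3 S246
G1 X135.5887 Y112.3603 F2848
G1 X108.1421 Y132.3014
G1 X74.2161 Y132.3014
G1 X46.7695 Y112.3603
G1 X36.2858 Y80.0948
G1 X46.7695 Y47.8293
G1 X74.2161 Y27.8882
G1 X108.1421 Y27.8882
G1 X135.5887 Y47.8293
G1 X146.0724 Y80.0948
M5

1 u = 1 mm; y_m = 142.9098 − y.

[1] `<polyline>` open polyline, #ff00ff→score S496 F1869: (111.9054,73.4352) → (151.2531,8.9463) → (108.4386,5.2751)

[2] `<circle>` circle, #0000ff→engrave S246 F2848: (146.0724,80.0948) → (135.5887,112.3603) → (108.1421,132.3014) → (74.2161,132.3014) → (46.7695,112.3603) → (36.2858,80.0948) → (46.7695,47.8293) → (74.2161,27.8882) → (108.1421,27.8882) → (135.5887,47.8293) → (146.0724,80.0948) (closed)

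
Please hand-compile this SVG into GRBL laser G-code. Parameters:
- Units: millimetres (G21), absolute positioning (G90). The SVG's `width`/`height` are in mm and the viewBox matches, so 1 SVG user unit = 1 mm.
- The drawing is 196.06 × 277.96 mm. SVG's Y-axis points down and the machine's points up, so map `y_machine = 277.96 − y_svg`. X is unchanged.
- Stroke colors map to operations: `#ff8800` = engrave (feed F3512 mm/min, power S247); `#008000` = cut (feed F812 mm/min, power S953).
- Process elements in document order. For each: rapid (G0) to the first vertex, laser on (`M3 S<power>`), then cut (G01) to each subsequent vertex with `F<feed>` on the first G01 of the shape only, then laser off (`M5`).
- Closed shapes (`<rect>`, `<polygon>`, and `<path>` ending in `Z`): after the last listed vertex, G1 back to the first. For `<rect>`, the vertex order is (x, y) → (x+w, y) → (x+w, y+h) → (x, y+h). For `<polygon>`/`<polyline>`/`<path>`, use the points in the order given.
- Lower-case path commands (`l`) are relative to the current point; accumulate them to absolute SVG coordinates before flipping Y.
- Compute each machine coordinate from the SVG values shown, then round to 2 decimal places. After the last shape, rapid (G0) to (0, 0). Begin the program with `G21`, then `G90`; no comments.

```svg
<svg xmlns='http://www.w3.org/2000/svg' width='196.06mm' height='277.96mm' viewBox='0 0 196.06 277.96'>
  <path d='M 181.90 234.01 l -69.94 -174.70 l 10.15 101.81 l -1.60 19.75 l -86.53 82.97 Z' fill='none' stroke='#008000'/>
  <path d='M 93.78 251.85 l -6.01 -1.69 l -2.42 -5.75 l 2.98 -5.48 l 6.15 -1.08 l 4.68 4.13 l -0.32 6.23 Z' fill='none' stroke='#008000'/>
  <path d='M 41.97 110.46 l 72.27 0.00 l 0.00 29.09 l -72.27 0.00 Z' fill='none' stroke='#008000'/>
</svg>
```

G21
G90
G0 X181.90 Y43.95
M3 S953
G01 X111.96 Y218.65 F812
G01 X122.11 Y116.84
G01 X120.51 Y97.09
G01 X33.98 Y14.12
G01 X181.90 Y43.95
M5
G0 X93.78 Y26.11
M3 S953
G01 X87.77 Y27.80 F812
G01 X85.35 Y33.55
G01 X88.33 Y39.03
G01 X94.48 Y40.11
G01 X99.16 Y35.98
G01 X98.84 Y29.75
G01 X93.78 Y26.11
M5
G0 X41.97 Y167.50
M3 S953
G01 X114.24 Y167.50 F812
G01 X114.24 Y138.41
G01 X41.97 Y138.41
G01 X41.97 Y167.50
M5
G0 X0.00 Y0.00

Since the viewBox matches the mm dimensions, user units are millimetres directly. The only transform is the Y-flip y_m = 277.96 − y_svg.

Shape 1 is a closed polygon drawn with `<path>`. Its stroke #008000 means cut at S953, F812. After flipping Y the toolpath is (181.90,43.95) → (111.96,218.65) → (122.11,116.84) → (120.51,97.09) → (33.98,14.12) → (181.90,43.95), returning to the start.

Shape 2 is a regular polygon drawn with `<path>`. Its stroke #008000 means cut at S953, F812. After flipping Y the toolpath is (93.78,26.11) → (87.77,27.80) → (85.35,33.55) → (88.33,39.03) → (94.48,40.11) → (99.16,35.98) → (98.84,29.75) → (93.78,26.11), returning to the start.

Shape 3 is a rectangle drawn with `<path>`. Its stroke #008000 means cut at S953, F812. After flipping Y the toolpath is (41.97,167.50) → (114.24,167.50) → (114.24,138.41) → (41.97,138.41) → (41.97,167.50), returning to the start.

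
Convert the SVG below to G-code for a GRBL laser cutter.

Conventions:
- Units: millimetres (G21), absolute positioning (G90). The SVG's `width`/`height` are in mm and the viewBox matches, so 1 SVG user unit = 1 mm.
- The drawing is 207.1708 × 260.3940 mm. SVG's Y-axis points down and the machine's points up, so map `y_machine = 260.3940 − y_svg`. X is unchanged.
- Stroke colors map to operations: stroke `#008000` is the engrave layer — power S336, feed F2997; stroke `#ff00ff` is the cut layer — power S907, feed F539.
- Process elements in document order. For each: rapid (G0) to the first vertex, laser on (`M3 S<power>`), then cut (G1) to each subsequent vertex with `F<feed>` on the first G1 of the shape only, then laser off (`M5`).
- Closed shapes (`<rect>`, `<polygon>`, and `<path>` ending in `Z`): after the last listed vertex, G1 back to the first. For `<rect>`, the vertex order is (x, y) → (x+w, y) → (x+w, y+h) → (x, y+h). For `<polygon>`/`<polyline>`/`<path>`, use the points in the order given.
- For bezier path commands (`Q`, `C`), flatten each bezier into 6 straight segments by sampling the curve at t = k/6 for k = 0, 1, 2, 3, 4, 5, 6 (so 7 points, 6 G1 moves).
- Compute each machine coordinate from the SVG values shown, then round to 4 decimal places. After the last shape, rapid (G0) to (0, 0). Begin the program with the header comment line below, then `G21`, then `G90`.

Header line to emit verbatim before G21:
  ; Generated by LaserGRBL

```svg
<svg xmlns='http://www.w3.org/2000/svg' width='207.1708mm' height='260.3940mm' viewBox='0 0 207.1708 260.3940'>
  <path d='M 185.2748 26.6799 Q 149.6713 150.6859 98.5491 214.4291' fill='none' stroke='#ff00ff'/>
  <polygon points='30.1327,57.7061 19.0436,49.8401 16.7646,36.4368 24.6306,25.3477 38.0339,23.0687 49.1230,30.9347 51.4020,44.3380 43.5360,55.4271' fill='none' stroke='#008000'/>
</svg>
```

; Generated by LaserGRBL
G21
G90
G0 X185.2748 Y233.7141
M3 S907
G1 X172.9759 Y194.0527 F539
G1 X159.8148 Y157.7393
G1 X145.7916 Y124.7738
G1 X130.9063 Y95.1562
G1 X115.1588 Y68.8866
G1 X98.5491 Y45.9649
M5
G0 X30.1327 Y202.6879
M3 S336
G1 X19.0436 Y210.5539 F2997
G1 X16.7646 Y223.9572
G1 X24.6306 Y235.0463
G1 X38.0339 Y237.3253
G1 X49.1230 Y229.4593
G1 X51.4020 Y216.0560
G1 X43.5360 Y204.9669
G1 X30.1327 Y202.6879
M5
G0 X0.0000 Y0.0000

Since the viewBox matches the mm dimensions, user units are millimetres directly. The only transform is the Y-flip y_m = 260.3940 − y_svg.

Shape 1 is a quadratic bezier drawn with `<path>`. Its stroke #ff00ff means cut at S907, F539. After flipping Y the toolpath is (185.2748,233.7141) → (172.9759,194.0527) → (159.8148,157.7393) → (145.7916,124.7738) → (130.9063,95.1562) → (115.1588,68.8866) → (98.5491,45.9649).

Shape 2 is a regular polygon drawn with `<polygon>`. Its stroke #008000 means engrave at S336, F2997. After flipping Y the toolpath is (30.1327,202.6879) → (19.0436,210.5539) → (16.7646,223.9572) → (24.6306,235.0463) → (38.0339,237.3253) → (49.1230,229.4593) → (51.4020,216.0560) → (43.5360,204.9669) → (30.1327,202.6879), returning to the start.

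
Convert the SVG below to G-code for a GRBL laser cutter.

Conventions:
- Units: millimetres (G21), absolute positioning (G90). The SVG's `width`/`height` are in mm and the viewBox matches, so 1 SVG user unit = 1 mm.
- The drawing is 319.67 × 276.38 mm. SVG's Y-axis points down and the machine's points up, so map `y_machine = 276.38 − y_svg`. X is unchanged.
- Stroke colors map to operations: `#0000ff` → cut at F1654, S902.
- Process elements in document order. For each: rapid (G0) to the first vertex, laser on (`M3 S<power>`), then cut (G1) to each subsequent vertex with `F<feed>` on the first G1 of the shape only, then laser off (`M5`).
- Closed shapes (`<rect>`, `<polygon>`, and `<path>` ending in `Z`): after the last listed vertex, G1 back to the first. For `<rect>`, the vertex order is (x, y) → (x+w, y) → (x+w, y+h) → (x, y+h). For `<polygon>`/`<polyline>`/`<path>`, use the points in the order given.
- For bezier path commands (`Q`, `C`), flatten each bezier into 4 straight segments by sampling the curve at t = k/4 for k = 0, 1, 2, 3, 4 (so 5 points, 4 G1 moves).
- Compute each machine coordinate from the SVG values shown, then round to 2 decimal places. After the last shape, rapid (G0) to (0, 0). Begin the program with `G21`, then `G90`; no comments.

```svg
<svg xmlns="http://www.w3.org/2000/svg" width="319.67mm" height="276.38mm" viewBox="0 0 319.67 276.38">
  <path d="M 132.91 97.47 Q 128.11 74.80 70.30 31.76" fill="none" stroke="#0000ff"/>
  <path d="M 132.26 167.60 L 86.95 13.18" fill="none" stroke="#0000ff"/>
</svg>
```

Since the viewBox matches the mm dimensions, user units are millimetres directly. The only transform is the Y-flip y_m = 276.38 − y_svg.

Shape 1 is a quadratic bezier drawn with `<path>`. Its stroke #0000ff means cut at S902, F1654. After flipping Y the toolpath is (132.91,178.91) → (127.20,191.52) → (114.86,206.67) → (95.89,224.37) → (70.30,244.62).

Shape 2 is a line segment drawn with `<path>`. Its stroke #0000ff means cut at S902, F1654. After flipping Y the toolpath is (132.26,108.78) → (86.95,263.20).

G21
G90
G0 X132.91 Y178.91
M3 S902
G1 X127.20 Y191.52 F1654
G1 X114.86 Y206.67
G1 X95.89 Y224.37
G1 X70.30 Y244.62
M5
G0 X132.26 Y108.78
M3 S902
G1 X86.95 Y263.20 F1654
M5
G0 X0.00 Y0.00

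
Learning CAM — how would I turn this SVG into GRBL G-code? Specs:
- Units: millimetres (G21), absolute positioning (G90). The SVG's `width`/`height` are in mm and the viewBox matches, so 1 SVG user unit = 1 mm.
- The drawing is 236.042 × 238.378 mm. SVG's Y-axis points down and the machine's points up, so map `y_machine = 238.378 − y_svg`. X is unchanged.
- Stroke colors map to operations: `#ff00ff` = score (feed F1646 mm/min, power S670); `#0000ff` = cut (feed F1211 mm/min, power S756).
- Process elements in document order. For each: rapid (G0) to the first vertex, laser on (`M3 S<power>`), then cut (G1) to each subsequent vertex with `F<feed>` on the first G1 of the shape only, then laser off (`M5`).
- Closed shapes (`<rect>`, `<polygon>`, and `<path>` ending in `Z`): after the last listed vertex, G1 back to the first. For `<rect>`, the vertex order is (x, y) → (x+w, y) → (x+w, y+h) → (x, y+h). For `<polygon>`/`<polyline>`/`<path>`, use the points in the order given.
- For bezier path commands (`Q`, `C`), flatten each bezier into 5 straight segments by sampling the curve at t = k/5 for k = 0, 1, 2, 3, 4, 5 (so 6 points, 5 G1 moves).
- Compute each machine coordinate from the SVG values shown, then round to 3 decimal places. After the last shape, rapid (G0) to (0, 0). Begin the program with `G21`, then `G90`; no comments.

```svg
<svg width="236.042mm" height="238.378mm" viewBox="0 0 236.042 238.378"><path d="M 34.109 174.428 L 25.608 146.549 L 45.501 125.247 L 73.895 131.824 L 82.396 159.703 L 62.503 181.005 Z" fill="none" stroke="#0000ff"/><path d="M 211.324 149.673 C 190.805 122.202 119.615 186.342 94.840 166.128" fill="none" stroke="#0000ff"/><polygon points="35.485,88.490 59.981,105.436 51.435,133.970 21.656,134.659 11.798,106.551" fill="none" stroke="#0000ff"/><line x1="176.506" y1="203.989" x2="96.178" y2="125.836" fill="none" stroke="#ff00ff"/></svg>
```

1 u = 1 mm; y_m = 238.378 − y.

[1] `<path>` regular polygon, #0000ff→cut S756 F1211: (34.109,63.950) → (25.608,91.829) → (45.501,113.131) → (73.895,106.554) → (82.396,78.675) → (62.503,57.373) → (34.109,63.950) (closed)

[2] `<path>` cubic bezier, #0000ff→cut S756 F1211: (211.324,88.705) → (193.709,95.602) → (168.593,88.959) → (140.636,77.221) → (114.498,68.836) → (94.840,72.250)

[3] `<polygon>` regular polygon, #0000ff→cut S756 F1211: (35.485,149.888) → (59.981,132.942) → (51.435,104.408) → (21.656,103.719) → (11.798,131.827) → (35.485,149.888) (closed)

[4] `<line>` line segment, #ff00ff→score S670 F1646: (176.506,34.389) → (96.178,112.542)

G21
G90
G0 X34.109 Y63.950
M3 S756
G1 X25.608 Y91.829 F1211
G1 X45.501 Y113.131
G1 X73.895 Y106.554
G1 X82.396 Y78.675
G1 X62.503 Y57.373
G1 X34.109 Y63.950
M5
G0 X211.324 Y88.705
M3 S756
G1 X193.709 Y95.602 F1211
G1 X168.593 Y88.959
G1 X140.636 Y77.221
G1 X114.498 Y68.836
G1 X94.840 Y72.250
M5
G0 X35.485 Y149.888
M3 S756
G1 X59.981 Y132.942 F1211
G1 X51.435 Y104.408
G1 X21.656 Y103.719
G1 X11.798 Y131.827
G1 X35.485 Y149.888
M5
G0 X176.506 Y34.389
M3 S670
G1 X96.178 Y112.542 F1646
M5
G0 X0.000 Y0.000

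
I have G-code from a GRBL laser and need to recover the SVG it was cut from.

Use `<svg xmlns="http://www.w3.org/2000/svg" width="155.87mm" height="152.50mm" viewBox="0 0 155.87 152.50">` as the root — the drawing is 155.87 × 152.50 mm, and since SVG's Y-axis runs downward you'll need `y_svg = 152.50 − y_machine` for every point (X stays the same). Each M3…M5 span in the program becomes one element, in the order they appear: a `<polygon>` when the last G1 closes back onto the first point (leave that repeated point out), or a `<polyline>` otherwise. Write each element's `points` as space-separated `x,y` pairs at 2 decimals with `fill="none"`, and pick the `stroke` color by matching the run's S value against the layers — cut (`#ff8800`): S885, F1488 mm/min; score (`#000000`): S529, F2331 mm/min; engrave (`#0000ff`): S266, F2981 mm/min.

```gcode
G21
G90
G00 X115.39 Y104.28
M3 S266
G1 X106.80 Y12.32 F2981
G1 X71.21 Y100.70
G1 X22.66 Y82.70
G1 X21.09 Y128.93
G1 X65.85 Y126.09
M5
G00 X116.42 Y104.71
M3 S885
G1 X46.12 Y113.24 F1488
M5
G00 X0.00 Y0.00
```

Each laser-on run becomes one SVG element. Flip Y back into SVG space with y_svg = 152.50 − y_machine.

Run 1: S266 ⇒ engrave layer `#0000ff`. The run is open, so emit a `<polyline>` with points (Y-flipped): 115.39,48.22 106.80,140.18 71.21,51.80 22.66,69.80 21.09,23.57 65.85,26.41.

Run 2: the run's S885 means `#ff8800` (cut). The run is open, so emit a `<polyline>` with points (Y-flipped): 116.42,47.79 46.12,39.26.

<svg xmlns="http://www.w3.org/2000/svg" width="155.87mm" height="152.50mm" viewBox="0 0 155.87 152.50">
  <polyline points="115.39,48.22 106.80,140.18 71.21,51.80 22.66,69.80 21.09,23.57 65.85,26.41" fill="none" stroke="#0000ff"/>
  <polyline points="116.42,47.79 46.12,39.26" fill="none" stroke="#ff8800"/>
</svg>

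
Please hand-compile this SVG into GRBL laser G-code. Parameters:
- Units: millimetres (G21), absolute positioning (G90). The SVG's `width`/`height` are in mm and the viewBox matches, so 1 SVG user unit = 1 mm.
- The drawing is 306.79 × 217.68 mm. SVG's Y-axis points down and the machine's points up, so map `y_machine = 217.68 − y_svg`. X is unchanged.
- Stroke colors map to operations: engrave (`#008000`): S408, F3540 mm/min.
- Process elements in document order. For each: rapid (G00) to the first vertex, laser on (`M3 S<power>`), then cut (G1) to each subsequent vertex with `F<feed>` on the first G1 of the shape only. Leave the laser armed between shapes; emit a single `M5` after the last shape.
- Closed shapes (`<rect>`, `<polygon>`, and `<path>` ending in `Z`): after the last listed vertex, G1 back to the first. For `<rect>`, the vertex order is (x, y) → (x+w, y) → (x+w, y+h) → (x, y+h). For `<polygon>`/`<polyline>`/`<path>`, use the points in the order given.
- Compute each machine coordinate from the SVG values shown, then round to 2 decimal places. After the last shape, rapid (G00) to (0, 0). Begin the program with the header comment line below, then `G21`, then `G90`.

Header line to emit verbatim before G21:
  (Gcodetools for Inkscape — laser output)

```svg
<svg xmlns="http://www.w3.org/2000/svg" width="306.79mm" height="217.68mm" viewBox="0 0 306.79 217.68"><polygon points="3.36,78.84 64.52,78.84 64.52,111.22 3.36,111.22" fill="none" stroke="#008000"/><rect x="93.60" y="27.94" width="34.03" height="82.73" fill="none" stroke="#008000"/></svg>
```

Since the viewBox matches the mm dimensions, user units are millimetres directly. The only transform is the Y-flip y_m = 217.68 − y_svg.

Shape 1 is a rectangle drawn with `<polygon>`. Its stroke #008000 means engrave at S408, F3540. After flipping Y the toolpath is (3.36,138.84) → (64.52,138.84) → (64.52,106.46) → (3.36,106.46) → (3.36,138.84), returning to the start.

Shape 2 is a rectangle drawn with `<rect>`. Its stroke #008000 means engrave at S408, F3540. After flipping Y the toolpath is (93.60,189.74) → (127.63,189.74) → (127.63,107.01) → (93.60,107.01) → (93.60,189.74), returning to the start.

(Gcodetools for Inkscape — laser output)
G21
G90
G00 X3.36 Y138.84
M3 S408
G1 X64.52 Y138.84 F3540
G1 X64.52 Y106.46
G1 X3.36 Y106.46
G1 X3.36 Y138.84
G00 X93.60 Y189.74
M3 S408
G1 X127.63 Y189.74 F3540
G1 X127.63 Y107.01
G1 X93.60 Y107.01
G1 X93.60 Y189.74
M5
G00 X0.00 Y0.00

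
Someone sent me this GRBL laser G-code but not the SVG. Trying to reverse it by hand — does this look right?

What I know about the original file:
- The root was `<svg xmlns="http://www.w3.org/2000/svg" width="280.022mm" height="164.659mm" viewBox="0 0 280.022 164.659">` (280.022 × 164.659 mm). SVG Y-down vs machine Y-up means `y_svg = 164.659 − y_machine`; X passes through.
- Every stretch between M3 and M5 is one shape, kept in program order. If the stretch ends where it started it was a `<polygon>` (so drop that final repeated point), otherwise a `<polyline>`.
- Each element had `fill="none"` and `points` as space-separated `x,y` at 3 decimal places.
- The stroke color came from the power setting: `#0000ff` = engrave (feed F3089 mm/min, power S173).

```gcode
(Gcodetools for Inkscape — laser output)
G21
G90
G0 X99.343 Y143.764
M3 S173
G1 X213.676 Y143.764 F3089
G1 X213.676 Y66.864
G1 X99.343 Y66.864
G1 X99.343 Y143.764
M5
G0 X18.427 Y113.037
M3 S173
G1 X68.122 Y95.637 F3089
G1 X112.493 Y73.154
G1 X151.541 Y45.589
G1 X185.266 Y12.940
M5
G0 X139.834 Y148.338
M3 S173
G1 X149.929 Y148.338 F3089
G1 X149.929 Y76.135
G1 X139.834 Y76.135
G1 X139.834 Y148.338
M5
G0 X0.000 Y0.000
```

Machine Y-up, SVG Y-down with viewBox height 164.659, so y_svg = 164.659 − y_machine; X carries over. Every run uses S173, so all elements get stroke `#0000ff` (engrave).

Run 1: The run returns to its start, so emit a `<polygon>` with points (Y-flipped): 99.343,20.895 213.676,20.895 213.676,97.795 99.343,97.795.

Run 2: The run is open, so emit a `<polyline>` with points (Y-flipped): 18.427,51.622 68.122,69.022 112.493,91.505 151.541,119.070 185.266,151.719.

Run 3: The run returns to its start, so emit a `<polygon>` with points (Y-flipped): 139.834,16.321 149.929,16.321 149.929,88.524 139.834,88.524.

<svg xmlns="http://www.w3.org/2000/svg" width="280.022mm" height="164.659mm" viewBox="0 0 280.022 164.659">
  <polygon points="99.343,20.895 213.676,20.895 213.676,97.795 99.343,97.795" fill="none" stroke="#0000ff"/>
  <polyline points="18.427,51.622 68.122,69.022 112.493,91.505 151.541,119.070 185.266,151.719" fill="none" stroke="#0000ff"/>
  <polygon points="139.834,16.321 149.929,16.321 149.929,88.524 139.834,88.524" fill="none" stroke="#0000ff"/>
</svg>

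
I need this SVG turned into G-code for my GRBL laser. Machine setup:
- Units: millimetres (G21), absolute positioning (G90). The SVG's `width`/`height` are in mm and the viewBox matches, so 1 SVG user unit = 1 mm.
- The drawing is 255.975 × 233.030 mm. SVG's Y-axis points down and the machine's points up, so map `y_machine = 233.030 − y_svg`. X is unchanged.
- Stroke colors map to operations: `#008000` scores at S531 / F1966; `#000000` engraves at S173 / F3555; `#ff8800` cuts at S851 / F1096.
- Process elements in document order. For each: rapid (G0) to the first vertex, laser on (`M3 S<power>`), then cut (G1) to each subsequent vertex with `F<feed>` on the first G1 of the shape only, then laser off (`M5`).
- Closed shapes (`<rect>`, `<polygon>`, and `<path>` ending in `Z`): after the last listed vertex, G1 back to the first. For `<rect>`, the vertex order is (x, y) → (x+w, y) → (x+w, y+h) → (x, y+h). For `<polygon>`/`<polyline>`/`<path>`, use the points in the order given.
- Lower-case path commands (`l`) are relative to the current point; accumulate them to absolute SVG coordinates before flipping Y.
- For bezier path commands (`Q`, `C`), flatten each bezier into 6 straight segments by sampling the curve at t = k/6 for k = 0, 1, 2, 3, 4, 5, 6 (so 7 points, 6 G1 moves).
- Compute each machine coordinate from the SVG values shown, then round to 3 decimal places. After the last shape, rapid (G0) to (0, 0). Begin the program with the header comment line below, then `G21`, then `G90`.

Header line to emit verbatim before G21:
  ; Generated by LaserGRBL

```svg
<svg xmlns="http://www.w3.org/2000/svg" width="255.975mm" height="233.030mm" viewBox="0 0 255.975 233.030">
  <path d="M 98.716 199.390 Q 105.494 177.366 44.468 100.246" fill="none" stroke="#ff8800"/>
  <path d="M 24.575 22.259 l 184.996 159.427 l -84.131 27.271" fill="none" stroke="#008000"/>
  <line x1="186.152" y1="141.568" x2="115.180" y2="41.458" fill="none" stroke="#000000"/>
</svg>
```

; Generated by LaserGRBL
G21
G90
G0 X98.716 Y33.640
M3 S851
G1 X99.092 Y42.512 F1096
G1 X95.701 Y54.444
G1 X88.543 Y69.438
G1 X77.618 Y87.492
G1 X62.927 Y108.608
G1 X44.468 Y132.784
M5
G0 X24.575 Y210.771
M3 S531
G1 X209.571 Y51.344 F1966
G1 X125.440 Y24.073
M5
G0 X186.152 Y91.462
M3 S173
G1 X115.180 Y191.572 F3555
M5
G0 X0.000 Y0.000

1 u = 1 mm; y_m = 233.030 − y.

[1] `<path>` quadratic bezier, #ff8800→cut S851 F1096: (98.716,33.640) → (99.092,42.512) → (95.701,54.444) → (88.543,69.438) → (77.618,87.492) → (62.927,108.608) → (44.468,132.784)

[2] `<path>` open polyline, #008000→score S531 F1966: (24.575,210.771) → (209.571,51.344) → (125.440,24.073)

[3] `<line>` line segment, #000000→engrave S173 F3555: (186.152,91.462) → (115.180,191.572)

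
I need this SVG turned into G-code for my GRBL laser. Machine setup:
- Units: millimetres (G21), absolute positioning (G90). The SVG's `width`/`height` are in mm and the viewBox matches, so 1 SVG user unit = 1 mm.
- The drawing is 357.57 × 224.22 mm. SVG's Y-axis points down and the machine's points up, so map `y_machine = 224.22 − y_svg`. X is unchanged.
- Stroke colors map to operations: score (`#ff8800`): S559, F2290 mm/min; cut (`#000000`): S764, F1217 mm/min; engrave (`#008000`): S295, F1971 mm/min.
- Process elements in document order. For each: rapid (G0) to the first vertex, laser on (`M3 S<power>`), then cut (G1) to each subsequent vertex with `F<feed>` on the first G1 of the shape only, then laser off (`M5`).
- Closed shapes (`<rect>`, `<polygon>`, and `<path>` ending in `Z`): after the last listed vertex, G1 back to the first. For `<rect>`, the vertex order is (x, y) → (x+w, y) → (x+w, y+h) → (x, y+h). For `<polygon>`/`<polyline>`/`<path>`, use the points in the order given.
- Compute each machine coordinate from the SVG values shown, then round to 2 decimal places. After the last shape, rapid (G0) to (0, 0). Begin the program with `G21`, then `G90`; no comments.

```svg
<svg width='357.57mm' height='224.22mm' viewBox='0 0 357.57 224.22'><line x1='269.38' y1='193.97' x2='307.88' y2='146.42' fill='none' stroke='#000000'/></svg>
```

1 u = 1 mm; y_m = 224.22 − y.

[1] `<line>` line segment, #000000→cut S764 F1217: (269.38,30.25) → (307.88,77.80)

G21
G90
G0 X269.38 Y30.25
M3 S764
G1 X307.88 Y77.80 F1217
M5
G0 X0.00 Y0.00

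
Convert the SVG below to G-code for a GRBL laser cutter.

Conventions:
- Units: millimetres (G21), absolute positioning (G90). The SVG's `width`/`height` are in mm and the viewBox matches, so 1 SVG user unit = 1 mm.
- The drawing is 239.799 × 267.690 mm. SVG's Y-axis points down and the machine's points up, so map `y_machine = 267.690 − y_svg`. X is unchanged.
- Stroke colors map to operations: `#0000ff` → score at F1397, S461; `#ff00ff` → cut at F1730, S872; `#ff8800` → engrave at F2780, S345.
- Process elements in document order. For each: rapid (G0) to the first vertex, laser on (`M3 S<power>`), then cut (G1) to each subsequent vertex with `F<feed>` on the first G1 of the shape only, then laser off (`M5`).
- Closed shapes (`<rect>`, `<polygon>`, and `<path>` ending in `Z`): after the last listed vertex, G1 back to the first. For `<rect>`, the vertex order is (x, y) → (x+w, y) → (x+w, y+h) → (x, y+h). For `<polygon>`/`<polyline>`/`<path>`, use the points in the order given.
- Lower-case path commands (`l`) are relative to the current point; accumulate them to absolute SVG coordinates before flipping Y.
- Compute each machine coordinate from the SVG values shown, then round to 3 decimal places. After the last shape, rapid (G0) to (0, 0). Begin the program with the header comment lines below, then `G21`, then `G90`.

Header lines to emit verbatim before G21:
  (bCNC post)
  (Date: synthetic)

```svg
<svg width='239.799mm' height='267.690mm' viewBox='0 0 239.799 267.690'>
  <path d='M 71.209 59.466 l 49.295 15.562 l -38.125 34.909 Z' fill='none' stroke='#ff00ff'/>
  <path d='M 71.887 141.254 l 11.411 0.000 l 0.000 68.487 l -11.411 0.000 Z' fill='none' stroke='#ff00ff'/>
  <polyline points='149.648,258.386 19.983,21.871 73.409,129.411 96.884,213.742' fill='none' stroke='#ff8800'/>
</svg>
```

(bCNC post)
(Date: synthetic)
G21
G90
G0 X71.209 Y208.224
M3 S872
G1 X120.504 Y192.662 F1730
G1 X82.379 Y157.753
G1 X71.209 Y208.224
M5
G0 X71.887 Y126.436
M3 S872
G1 X83.298 Y126.436 F1730
G1 X83.298 Y57.949
G1 X71.887 Y57.949
G1 X71.887 Y126.436
M5
G0 X149.648 Y9.304
M3 S345
G1 X19.983 Y245.819 F2780
G1 X73.409 Y138.279
G1 X96.884 Y53.948
M5
G0 X0.000 Y0.000

Since the viewBox matches the mm dimensions, user units are millimetres directly. The only transform is the Y-flip y_m = 267.690 − y_svg.

Shape 1 is a regular polygon drawn with `<path>`. Its stroke #ff00ff means cut at S872, F1730. After flipping Y the toolpath is (71.209,208.224) → (120.504,192.662) → (82.379,157.753) → (71.209,208.224), returning to the start.

Shape 2 is a rectangle drawn with `<path>`. Its stroke #ff00ff means cut at S872, F1730. After flipping Y the toolpath is (71.887,126.436) → (83.298,126.436) → (83.298,57.949) → (71.887,57.949) → (71.887,126.436), returning to the start.

Shape 3 is a open polyline drawn with `<polyline>`. Its stroke #ff8800 means engrave at S345, F2780. After flipping Y the toolpath is (149.648,9.304) → (19.983,245.819) → (73.409,138.279) → (96.884,53.948).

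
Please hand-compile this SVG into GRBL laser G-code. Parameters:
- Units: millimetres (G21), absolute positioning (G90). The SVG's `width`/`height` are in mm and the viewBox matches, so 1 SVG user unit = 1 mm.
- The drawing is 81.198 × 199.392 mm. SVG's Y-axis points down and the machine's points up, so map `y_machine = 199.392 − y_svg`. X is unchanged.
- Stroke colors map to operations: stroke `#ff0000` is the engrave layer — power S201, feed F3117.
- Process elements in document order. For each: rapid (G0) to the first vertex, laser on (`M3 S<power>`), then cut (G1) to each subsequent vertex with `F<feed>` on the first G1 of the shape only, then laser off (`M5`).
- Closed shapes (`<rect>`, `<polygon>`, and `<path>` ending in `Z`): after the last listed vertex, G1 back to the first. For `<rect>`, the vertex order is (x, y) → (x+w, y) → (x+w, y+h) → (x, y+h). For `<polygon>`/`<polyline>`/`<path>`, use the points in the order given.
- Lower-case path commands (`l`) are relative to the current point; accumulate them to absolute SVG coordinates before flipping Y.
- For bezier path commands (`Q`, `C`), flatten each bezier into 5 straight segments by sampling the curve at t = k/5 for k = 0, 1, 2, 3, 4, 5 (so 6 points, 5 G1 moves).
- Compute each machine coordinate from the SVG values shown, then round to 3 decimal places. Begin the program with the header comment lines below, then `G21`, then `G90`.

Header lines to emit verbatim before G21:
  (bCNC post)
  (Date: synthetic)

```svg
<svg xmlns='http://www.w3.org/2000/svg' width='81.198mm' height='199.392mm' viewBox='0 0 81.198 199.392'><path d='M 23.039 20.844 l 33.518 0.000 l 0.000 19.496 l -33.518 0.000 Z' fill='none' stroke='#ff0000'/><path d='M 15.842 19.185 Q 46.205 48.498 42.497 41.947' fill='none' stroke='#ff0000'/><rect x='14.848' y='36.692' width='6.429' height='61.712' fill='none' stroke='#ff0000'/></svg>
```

(bCNC post)
(Date: synthetic)
G21
G90
G0 X23.039 Y178.548
M3 S201
G1 X56.557 Y178.548 F3117
G1 X56.557 Y159.052
G1 X23.039 Y159.052
G1 X23.039 Y178.548
M5
G0 X15.842 Y180.207
M3 S201
G1 X26.624 Y169.916 F3117
G1 X34.681 Y162.495
G1 X40.012 Y157.942
G1 X42.617 Y156.259
G1 X42.497 Y157.445
M5
G0 X14.848 Y162.700
M3 S201
G1 X21.277 Y162.700 F3117
G1 X21.277 Y100.988
G1 X14.848 Y100.988
G1 X14.848 Y162.700
M5

Since the viewBox matches the mm dimensions, user units are millimetres directly. The only transform is the Y-flip y_m = 199.392 − y_svg.

Shape 1 is a rectangle drawn with `<path>`. Its stroke #ff0000 means engrave at S201, F3117. After flipping Y the toolpath is (23.039,178.548) → (56.557,178.548) → (56.557,159.052) → (23.039,159.052) → (23.039,178.548), returning to the start.

Shape 2 is a quadratic bezier drawn with `<path>`. Its stroke #ff0000 means engrave at S201, F3117. After flipping Y the toolpath is (15.842,180.207) → (26.624,169.916) → (34.681,162.495) → (40.012,157.942) → (42.617,156.259) → (42.497,157.445).

Shape 3 is a rectangle drawn with `<rect>`. Its stroke #ff0000 means engrave at S201, F3117. After flipping Y the toolpath is (14.848,162.700) → (21.277,162.700) → (21.277,100.988) → (14.848,100.988) → (14.848,162.700), returning to the start.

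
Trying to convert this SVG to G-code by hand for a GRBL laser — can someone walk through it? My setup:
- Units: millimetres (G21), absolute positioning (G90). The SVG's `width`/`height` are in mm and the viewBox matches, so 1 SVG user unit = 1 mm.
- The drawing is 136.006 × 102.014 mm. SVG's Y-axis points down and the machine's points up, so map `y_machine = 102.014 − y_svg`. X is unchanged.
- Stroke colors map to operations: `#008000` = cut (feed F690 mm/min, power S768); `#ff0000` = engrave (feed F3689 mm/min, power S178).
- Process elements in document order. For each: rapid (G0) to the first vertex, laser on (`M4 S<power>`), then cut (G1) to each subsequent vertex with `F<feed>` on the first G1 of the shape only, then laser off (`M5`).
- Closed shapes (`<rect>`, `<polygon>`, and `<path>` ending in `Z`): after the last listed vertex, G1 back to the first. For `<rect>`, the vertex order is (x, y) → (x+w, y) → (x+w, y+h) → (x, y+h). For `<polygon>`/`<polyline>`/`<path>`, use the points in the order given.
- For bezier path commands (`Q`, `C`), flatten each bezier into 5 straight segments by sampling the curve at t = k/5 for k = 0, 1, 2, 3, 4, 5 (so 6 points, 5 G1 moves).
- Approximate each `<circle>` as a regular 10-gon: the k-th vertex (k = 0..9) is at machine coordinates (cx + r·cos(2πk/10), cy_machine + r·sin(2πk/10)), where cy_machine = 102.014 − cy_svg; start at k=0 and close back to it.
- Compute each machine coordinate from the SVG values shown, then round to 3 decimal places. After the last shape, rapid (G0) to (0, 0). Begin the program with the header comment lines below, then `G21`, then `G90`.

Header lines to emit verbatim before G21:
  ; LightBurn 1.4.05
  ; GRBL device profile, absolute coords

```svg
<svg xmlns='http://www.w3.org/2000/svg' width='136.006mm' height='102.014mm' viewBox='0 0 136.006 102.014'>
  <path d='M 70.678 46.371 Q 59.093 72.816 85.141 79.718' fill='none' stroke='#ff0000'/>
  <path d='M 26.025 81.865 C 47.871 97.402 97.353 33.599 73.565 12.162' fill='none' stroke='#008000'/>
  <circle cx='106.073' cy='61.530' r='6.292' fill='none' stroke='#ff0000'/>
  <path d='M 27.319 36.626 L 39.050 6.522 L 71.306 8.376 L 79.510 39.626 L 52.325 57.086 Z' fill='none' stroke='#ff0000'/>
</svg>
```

viewBox `0 0 136.006 102.014` with mm width/height → 1 unit = 1 mm. Flip: y_m = 102.014 − y_svg.

**Shape 1** — `<path>` quadratic bezier, stroke `#ff0000` → engrave (S178, F3689). Control points (SVG): P0=(70.678,46.371), P1=(59.093,72.816), P2=(85.141,79.718); sampled at t=k/5. Machine vertices: (70.678,55.643) → (67.549,45.847) → (67.431,37.614) → (70.324,30.944) → (76.227,25.839) → (85.141,22.296). Open path.

**Shape 2** — `<path>` cubic bezier, stroke `#008000` → cut (S768, F690). Control points (SVG): P0=(26.025,81.865), P1=(47.871,97.402), P2=(97.353,33.599), P3=(73.565,12.162); sampled at t=k/5. Machine vertices: (26.025,20.149) → (41.642,19.374) → (59.047,31.799) → (73.399,51.581) → (79.853,72.880) → (73.565,89.852). Open path.

**Shape 3** — `<circle>` circle, stroke `#ff0000` → engrave (S178, F3689). Machine vertices: (112.365,40.484) → (111.163,44.182) → (108.017,46.468) → (104.129,46.468) → (100.983,44.182) → (99.781,40.484) → (100.983,36.786) → (104.129,34.500) → (108.017,34.500) → (111.163,36.786) → (112.365,40.484). Closed: final G1 returns to the first vertex.

**Shape 4** — `<path>` regular polygon, stroke `#ff0000` → engrave (S178, F3689). Machine vertices: (27.319,65.388) → (39.050,95.492) → (71.306,93.638) → (79.510,62.388) → (52.325,44.928) → (27.319,65.388). Closed: final G1 returns to the first vertex.

; LightBurn 1.4.05
; GRBL device profile, absolute coords
G21
G90
G0 X70.678 Y55.643
M4 S178
G1 X67.549 Y45.847 F3689
G1 X67.431 Y37.614
G1 X70.324 Y30.944
G1 X76.227 Y25.839
G1 X85.141 Y22.296
M5
G0 X26.025 Y20.149
M4 S768
G1 X41.642 Y19.374 F690
G1 X59.047 Y31.799
G1 X73.399 Y51.581
G1 X79.853 Y72.880
G1 X73.565 Y89.852
M5
G0 X112.365 Y40.484
M4 S178
G1 X111.163 Y44.182 F3689
G1 X108.017 Y46.468
G1 X104.129 Y46.468
G1 X100.983 Y44.182
G1 X99.781 Y40.484
G1 X100.983 Y36.786
G1 X104.129 Y34.500
G1 X108.017 Y34.500
G1 X111.163 Y36.786
G1 X112.365 Y40.484
M5
G0 X27.319 Y65.388
M4 S178
G1 X39.050 Y95.492 F3689
G1 X71.306 Y93.638
G1 X79.510 Y62.388
G1 X52.325 Y44.928
G1 X27.319 Y65.388
M5
G0 X0.000 Y0.000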